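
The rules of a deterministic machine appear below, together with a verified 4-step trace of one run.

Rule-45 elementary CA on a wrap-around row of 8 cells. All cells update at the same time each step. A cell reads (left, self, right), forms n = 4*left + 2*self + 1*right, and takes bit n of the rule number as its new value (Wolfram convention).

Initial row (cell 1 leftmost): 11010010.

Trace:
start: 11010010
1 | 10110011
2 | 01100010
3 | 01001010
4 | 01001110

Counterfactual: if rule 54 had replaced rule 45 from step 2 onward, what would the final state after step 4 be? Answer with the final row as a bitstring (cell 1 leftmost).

00001111

(re-executing steps 2..4 under rule 54; state before step 2: 10110011)
2 | 01001100
3 | 11110010
4 | 00001111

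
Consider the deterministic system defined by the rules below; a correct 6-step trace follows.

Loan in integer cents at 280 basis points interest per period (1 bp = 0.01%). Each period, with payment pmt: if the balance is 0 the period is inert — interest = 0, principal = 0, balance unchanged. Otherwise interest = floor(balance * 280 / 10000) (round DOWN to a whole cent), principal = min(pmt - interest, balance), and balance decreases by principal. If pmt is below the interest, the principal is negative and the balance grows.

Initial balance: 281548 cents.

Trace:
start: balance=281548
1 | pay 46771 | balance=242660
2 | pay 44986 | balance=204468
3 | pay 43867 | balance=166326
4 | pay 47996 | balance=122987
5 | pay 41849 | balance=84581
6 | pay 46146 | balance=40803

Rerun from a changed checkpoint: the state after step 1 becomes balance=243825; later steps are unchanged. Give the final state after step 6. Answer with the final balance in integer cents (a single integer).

42140

state after step 1 := balance=243825
2 | pay 44986 | balance=205666
3 | pay 43867 | balance=167557
4 | pay 47996 | balance=124252
5 | pay 41849 | balance=85882
6 | pay 46146 | balance=42140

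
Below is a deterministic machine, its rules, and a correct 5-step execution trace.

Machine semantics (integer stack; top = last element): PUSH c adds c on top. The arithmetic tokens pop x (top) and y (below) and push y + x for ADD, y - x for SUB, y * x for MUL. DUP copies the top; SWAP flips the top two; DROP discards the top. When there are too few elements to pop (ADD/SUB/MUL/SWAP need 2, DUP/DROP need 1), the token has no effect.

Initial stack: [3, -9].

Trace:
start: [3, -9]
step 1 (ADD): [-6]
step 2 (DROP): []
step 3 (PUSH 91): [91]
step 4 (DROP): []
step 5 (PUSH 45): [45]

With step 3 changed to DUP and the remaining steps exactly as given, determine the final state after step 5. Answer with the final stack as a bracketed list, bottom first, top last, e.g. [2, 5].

[45]

(re-executing from step 3 with the substitution; state before step 3: [])
step 3 (DUP): []
step 4 (DROP): []
step 5 (PUSH 45): [45]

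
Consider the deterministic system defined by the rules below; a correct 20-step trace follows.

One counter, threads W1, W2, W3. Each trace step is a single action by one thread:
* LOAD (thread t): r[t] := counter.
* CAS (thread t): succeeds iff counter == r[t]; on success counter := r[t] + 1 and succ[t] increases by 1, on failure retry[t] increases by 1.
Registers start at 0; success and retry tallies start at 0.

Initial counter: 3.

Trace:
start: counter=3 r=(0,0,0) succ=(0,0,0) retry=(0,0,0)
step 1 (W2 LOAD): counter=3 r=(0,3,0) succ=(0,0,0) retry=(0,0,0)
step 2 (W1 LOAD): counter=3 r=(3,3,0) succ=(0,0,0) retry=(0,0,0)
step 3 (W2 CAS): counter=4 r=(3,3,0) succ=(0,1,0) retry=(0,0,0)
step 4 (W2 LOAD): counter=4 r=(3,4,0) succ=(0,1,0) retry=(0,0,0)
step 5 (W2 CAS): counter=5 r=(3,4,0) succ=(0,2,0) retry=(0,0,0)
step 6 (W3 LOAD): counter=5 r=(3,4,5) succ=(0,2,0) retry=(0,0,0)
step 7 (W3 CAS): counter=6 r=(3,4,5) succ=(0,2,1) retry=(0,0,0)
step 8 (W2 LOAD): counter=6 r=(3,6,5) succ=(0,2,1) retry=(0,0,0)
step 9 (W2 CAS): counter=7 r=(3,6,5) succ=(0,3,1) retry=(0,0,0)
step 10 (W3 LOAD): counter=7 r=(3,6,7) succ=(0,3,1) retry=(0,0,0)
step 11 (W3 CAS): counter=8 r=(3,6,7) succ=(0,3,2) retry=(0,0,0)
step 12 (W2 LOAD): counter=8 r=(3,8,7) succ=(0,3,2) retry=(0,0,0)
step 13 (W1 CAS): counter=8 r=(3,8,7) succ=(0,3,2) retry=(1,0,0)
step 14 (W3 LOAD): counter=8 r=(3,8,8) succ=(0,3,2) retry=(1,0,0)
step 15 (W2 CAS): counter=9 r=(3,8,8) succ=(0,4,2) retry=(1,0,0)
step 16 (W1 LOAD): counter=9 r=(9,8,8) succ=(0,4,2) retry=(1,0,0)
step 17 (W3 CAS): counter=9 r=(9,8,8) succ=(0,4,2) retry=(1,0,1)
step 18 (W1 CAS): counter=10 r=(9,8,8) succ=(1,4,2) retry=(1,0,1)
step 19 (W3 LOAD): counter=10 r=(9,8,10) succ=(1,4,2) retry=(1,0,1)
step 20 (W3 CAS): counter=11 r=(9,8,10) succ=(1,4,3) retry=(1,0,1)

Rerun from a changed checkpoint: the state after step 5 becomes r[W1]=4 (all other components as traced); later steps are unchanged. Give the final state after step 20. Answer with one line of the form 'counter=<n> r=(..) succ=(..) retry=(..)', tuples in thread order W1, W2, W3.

state after step 5 := counter=5 r=(4,4,0) succ=(0,2,0) retry=(0,0,0)
step 6 (W3 LOAD): counter=5 r=(4,4,5) succ=(0,2,0) retry=(0,0,0)
step 7 (W3 CAS): counter=6 r=(4,4,5) succ=(0,2,1) retry=(0,0,0)
step 8 (W2 LOAD): counter=6 r=(4,6,5) succ=(0,2,1) retry=(0,0,0)
step 9 (W2 CAS): counter=7 r=(4,6,5) succ=(0,3,1) retry=(0,0,0)
step 10 (W3 LOAD): counter=7 r=(4,6,7) succ=(0,3,1) retry=(0,0,0)
step 11 (W3 CAS): counter=8 r=(4,6,7) succ=(0,3,2) retry=(0,0,0)
step 12 (W2 LOAD): counter=8 r=(4,8,7) succ=(0,3,2) retry=(0,0,0)
step 13 (W1 CAS): counter=8 r=(4,8,7) succ=(0,3,2) retry=(1,0,0)
step 14 (W3 LOAD): counter=8 r=(4,8,8) succ=(0,3,2) retry=(1,0,0)
step 15 (W2 CAS): counter=9 r=(4,8,8) succ=(0,4,2) retry=(1,0,0)
step 16 (W1 LOAD): counter=9 r=(9,8,8) succ=(0,4,2) retry=(1,0,0)
step 17 (W3 CAS): counter=9 r=(9,8,8) succ=(0,4,2) retry=(1,0,1)
step 18 (W1 CAS): counter=10 r=(9,8,8) succ=(1,4,2) retry=(1,0,1)
step 19 (W3 LOAD): counter=10 r=(9,8,10) succ=(1,4,2) retry=(1,0,1)
step 20 (W3 CAS): counter=11 r=(9,8,10) succ=(1,4,3) retry=(1,0,1)

counter=11 r=(9,8,10) succ=(1,4,3) retry=(1,0,1)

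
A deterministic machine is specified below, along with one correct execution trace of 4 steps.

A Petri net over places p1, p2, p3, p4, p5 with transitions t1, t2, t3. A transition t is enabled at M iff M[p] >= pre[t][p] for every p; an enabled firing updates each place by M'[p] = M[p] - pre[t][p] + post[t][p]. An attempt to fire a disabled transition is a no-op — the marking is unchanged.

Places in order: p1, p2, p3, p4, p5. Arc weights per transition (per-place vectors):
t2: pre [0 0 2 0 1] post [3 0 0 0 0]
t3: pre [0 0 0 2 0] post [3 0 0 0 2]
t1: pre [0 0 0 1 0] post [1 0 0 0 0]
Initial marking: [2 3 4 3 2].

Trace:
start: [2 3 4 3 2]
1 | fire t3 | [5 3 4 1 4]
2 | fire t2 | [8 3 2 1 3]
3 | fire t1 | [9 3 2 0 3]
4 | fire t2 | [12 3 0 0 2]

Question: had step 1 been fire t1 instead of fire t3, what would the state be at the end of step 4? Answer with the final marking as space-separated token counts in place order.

10 3 0 1 0

(re-executing from step 1 with the substitution; state before step 1: [2 3 4 3 2])
1 | fire t1 | [3 3 4 2 2]
2 | fire t2 | [6 3 2 2 1]
3 | fire t1 | [7 3 2 1 1]
4 | fire t2 | [10 3 0 1 0]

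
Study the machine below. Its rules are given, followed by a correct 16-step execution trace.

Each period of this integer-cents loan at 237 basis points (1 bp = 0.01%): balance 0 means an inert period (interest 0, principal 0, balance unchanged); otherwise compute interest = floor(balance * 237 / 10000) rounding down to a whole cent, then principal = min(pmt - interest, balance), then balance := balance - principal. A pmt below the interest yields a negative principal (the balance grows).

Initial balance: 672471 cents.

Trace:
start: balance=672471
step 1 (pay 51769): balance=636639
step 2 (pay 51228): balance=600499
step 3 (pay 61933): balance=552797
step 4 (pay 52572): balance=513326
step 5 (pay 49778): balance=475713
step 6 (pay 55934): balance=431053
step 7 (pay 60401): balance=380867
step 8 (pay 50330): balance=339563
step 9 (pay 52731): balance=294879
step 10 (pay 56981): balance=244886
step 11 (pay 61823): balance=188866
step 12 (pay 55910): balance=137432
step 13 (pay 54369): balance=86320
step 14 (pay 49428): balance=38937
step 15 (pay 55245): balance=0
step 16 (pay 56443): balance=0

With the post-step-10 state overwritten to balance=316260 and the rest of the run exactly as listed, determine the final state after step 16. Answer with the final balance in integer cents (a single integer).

9950

state after step 10 := balance=316260
step 11 (pay 61823): balance=261932
step 12 (pay 55910): balance=212229
step 13 (pay 54369): balance=162889
step 14 (pay 49428): balance=117321
step 15 (pay 55245): balance=64856
step 16 (pay 56443): balance=9950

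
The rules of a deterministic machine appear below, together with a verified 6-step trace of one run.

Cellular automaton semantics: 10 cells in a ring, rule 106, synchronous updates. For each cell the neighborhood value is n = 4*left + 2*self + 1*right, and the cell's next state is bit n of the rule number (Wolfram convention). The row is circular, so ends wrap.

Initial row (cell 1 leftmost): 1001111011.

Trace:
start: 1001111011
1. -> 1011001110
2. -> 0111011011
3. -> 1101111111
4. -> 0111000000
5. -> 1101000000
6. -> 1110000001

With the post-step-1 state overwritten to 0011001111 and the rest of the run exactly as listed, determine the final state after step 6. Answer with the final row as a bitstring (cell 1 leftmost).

0010110001

state after step 1 := 0011001111
2. -> 0111011001
3. -> 1101111010
4. -> 1111001101
5. -> 0001011111
6. -> 0010110001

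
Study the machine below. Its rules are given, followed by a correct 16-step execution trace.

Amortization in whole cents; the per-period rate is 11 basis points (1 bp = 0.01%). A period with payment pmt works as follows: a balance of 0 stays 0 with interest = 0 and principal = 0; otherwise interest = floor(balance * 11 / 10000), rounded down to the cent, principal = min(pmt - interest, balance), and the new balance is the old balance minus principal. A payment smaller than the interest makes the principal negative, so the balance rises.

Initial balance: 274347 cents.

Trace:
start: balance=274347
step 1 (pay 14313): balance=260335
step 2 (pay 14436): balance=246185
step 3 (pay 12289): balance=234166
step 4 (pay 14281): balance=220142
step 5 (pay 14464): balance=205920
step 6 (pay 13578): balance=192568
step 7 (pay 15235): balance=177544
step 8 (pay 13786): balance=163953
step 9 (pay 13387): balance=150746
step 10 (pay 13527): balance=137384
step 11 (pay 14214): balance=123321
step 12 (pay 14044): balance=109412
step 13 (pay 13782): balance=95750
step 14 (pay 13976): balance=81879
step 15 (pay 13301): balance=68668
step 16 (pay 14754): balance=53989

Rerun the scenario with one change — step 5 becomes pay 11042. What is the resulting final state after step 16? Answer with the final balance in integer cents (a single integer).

(re-executing from step 5 with the substitution; state before step 5: balance=220142)
step 5 (pay 11042): balance=209342
step 6 (pay 13578): balance=195994
step 7 (pay 15235): balance=180974
step 8 (pay 13786): balance=167387
step 9 (pay 13387): balance=154184
step 10 (pay 13527): balance=140826
step 11 (pay 14214): balance=126766
step 12 (pay 14044): balance=112861
step 13 (pay 13782): balance=99203
step 14 (pay 13976): balance=85336
step 15 (pay 13301): balance=72128
step 16 (pay 14754): balance=57453

57453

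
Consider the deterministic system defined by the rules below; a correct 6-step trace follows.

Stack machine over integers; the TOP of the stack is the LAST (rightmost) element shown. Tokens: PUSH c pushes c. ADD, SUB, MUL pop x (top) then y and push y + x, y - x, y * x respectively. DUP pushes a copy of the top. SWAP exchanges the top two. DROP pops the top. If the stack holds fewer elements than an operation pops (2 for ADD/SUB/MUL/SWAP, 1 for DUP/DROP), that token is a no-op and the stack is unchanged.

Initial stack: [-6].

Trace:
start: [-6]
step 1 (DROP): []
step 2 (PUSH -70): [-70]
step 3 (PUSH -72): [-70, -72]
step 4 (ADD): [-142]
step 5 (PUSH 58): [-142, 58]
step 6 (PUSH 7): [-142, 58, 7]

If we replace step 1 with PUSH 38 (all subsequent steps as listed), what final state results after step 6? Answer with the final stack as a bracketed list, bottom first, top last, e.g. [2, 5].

[-6, 38, -142, 58, 7]

(re-executing from step 1 with the substitution; state before step 1: [-6])
step 1 (PUSH 38): [-6, 38]
step 2 (PUSH -70): [-6, 38, -70]
step 3 (PUSH -72): [-6, 38, -70, -72]
step 4 (ADD): [-6, 38, -142]
step 5 (PUSH 58): [-6, 38, -142, 58]
step 6 (PUSH 7): [-6, 38, -142, 58, 7]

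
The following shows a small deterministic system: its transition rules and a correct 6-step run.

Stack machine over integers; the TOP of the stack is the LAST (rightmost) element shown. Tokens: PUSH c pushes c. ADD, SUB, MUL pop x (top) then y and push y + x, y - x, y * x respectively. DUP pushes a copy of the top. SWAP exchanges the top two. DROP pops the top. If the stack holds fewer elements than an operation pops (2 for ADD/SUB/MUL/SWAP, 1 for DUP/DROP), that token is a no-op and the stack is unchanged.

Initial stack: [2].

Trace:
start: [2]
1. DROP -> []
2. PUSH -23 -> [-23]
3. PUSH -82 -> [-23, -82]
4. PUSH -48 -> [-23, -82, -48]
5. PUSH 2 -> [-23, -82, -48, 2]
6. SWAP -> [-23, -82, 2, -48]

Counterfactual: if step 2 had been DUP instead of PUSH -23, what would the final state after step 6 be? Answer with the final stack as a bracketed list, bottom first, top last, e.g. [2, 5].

(re-executing from step 2 with the substitution; state before step 2: [])
2. DUP -> []
3. PUSH -82 -> [-82]
4. PUSH -48 -> [-82, -48]
5. PUSH 2 -> [-82, -48, 2]
6. SWAP -> [-82, 2, -48]

[-82, 2, -48]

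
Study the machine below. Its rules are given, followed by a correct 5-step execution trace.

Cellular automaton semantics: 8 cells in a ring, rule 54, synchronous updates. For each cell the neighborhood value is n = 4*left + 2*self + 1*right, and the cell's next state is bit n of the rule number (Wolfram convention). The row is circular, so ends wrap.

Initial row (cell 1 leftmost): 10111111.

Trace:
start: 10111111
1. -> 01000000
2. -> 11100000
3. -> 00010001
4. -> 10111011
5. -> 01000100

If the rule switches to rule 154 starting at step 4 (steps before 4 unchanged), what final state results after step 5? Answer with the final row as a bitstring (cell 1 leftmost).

(re-executing steps 4..5 under rule 154; state before step 4: 00010001)
4. -> 10101010
5. -> 00000000

00000000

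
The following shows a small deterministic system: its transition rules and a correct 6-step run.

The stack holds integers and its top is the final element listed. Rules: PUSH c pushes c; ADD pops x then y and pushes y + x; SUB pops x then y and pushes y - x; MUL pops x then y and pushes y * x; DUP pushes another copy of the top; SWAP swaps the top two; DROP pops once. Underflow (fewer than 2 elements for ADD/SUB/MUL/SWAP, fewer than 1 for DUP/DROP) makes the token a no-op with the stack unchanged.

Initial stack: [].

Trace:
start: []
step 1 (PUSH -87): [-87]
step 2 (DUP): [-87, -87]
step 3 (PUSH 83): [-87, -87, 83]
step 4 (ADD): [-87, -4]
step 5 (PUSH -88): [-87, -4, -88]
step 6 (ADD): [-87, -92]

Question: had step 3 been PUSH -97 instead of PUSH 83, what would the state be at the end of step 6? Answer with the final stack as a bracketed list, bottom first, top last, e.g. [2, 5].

(re-executing from step 3 with the substitution; state before step 3: [-87, -87])
step 3 (PUSH -97): [-87, -87, -97]
step 4 (ADD): [-87, -184]
step 5 (PUSH -88): [-87, -184, -88]
step 6 (ADD): [-87, -272]

[-87, -272]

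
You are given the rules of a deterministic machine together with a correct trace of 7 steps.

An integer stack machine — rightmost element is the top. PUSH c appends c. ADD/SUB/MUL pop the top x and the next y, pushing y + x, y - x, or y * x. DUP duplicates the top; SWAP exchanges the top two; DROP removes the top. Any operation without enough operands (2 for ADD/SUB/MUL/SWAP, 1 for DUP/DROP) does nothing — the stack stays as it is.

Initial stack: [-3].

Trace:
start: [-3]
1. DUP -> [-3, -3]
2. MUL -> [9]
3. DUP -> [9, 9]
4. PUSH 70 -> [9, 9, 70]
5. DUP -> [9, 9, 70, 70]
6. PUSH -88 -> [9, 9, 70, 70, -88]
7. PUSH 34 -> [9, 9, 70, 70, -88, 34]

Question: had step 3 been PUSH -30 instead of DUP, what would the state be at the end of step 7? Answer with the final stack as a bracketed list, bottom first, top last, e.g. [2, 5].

[9, -30, 70, 70, -88, 34]

(re-executing from step 3 with the substitution; state before step 3: [9])
3. PUSH -30 -> [9, -30]
4. PUSH 70 -> [9, -30, 70]
5. DUP -> [9, -30, 70, 70]
6. PUSH -88 -> [9, -30, 70, 70, -88]
7. PUSH 34 -> [9, -30, 70, 70, -88, 34]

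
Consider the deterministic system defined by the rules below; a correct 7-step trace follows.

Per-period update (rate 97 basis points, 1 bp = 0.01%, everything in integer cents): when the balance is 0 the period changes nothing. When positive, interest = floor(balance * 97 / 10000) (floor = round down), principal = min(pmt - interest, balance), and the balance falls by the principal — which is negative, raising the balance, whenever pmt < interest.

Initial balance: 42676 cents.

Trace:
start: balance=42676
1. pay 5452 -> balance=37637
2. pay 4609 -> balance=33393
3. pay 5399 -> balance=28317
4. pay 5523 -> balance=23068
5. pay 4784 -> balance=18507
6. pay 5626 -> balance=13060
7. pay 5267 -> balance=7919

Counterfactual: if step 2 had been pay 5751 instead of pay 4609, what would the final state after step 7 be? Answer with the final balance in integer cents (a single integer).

6722

(re-executing from step 2 with the substitution; state before step 2: balance=37637)
2. pay 5751 -> balance=32251
3. pay 5399 -> balance=27164
4. pay 5523 -> balance=21904
5. pay 4784 -> balance=17332
6. pay 5626 -> balance=11874
7. pay 5267 -> balance=6722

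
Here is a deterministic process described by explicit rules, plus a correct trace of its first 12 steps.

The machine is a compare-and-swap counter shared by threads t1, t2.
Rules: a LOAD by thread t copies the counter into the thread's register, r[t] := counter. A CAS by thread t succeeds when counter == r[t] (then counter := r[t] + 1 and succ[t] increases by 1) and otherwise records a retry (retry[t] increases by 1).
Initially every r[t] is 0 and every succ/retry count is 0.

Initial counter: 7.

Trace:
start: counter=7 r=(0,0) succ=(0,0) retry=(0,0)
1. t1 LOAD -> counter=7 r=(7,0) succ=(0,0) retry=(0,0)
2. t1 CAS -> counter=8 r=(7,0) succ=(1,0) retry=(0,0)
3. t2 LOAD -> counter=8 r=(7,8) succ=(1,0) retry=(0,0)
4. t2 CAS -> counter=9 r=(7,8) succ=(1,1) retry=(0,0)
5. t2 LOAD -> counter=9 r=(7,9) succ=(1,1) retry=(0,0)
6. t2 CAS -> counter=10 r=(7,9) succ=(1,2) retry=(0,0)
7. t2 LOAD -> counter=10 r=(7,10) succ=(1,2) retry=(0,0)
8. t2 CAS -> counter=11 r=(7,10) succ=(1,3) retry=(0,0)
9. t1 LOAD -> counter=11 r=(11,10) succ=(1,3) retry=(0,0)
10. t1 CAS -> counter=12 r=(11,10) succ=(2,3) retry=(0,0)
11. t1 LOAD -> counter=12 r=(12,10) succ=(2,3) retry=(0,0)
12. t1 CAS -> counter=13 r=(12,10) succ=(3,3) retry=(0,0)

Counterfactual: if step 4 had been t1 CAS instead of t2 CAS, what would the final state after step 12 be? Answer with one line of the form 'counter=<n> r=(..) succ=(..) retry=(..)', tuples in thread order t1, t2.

(re-executing from step 4 with the substitution; state before step 4: counter=8 r=(7,8) succ=(1,0) retry=(0,0))
4. t1 CAS -> counter=8 r=(7,8) succ=(1,0) retry=(1,0)
5. t2 LOAD -> counter=8 r=(7,8) succ=(1,0) retry=(1,0)
6. t2 CAS -> counter=9 r=(7,8) succ=(1,1) retry=(1,0)
7. t2 LOAD -> counter=9 r=(7,9) succ=(1,1) retry=(1,0)
8. t2 CAS -> counter=10 r=(7,9) succ=(1,2) retry=(1,0)
9. t1 LOAD -> counter=10 r=(10,9) succ=(1,2) retry=(1,0)
10. t1 CAS -> counter=11 r=(10,9) succ=(2,2) retry=(1,0)
11. t1 LOAD -> counter=11 r=(11,9) succ=(2,2) retry=(1,0)
12. t1 CAS -> counter=12 r=(11,9) succ=(3,2) retry=(1,0)

counter=12 r=(11,9) succ=(3,2) retry=(1,0)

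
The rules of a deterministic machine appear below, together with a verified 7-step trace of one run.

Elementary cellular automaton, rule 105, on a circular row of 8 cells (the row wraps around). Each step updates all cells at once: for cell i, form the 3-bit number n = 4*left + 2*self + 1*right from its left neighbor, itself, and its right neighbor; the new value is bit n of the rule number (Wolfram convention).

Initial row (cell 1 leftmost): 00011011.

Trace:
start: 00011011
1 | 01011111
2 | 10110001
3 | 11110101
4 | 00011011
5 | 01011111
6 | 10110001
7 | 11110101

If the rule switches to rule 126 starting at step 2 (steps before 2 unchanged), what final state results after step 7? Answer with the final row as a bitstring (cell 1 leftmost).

(re-executing steps 2..7 under rule 126; state before step 2: 01011111)
2 | 11110001
3 | 00011011
4 | 10111111
5 | 11100000
6 | 10110001
7 | 11111011

11111011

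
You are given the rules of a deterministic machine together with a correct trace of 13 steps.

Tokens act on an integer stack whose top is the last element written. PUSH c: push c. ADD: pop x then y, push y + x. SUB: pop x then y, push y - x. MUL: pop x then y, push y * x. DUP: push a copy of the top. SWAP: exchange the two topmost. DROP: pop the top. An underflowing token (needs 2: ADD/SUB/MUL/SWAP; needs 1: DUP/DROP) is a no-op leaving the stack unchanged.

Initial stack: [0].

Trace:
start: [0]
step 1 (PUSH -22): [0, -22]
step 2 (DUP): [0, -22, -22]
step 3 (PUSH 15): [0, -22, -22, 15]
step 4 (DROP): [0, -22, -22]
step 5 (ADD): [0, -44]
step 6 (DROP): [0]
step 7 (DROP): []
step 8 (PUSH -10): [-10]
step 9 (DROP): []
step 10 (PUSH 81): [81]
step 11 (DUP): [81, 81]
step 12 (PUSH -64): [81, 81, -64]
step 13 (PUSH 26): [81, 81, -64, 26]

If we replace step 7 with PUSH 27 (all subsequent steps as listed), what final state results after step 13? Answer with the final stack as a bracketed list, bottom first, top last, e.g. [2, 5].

[0, 27, 81, 81, -64, 26]

(re-executing from step 7 with the substitution; state before step 7: [0])
step 7 (PUSH 27): [0, 27]
step 8 (PUSH -10): [0, 27, -10]
step 9 (DROP): [0, 27]
step 10 (PUSH 81): [0, 27, 81]
step 11 (DUP): [0, 27, 81, 81]
step 12 (PUSH -64): [0, 27, 81, 81, -64]
step 13 (PUSH 26): [0, 27, 81, 81, -64, 26]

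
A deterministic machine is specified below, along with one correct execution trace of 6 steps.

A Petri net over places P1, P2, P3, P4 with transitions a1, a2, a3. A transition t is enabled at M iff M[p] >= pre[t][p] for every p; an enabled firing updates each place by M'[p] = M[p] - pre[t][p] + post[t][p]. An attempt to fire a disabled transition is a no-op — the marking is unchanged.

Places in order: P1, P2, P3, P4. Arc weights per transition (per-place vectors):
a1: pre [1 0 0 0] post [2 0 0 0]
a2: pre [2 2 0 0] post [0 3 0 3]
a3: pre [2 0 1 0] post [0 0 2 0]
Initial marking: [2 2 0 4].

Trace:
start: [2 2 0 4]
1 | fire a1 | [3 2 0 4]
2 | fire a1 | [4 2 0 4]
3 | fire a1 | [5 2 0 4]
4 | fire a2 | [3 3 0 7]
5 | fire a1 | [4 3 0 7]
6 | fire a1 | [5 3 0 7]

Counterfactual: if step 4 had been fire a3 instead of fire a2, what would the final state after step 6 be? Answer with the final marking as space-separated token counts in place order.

(re-executing from step 4 with the substitution; state before step 4: [5 2 0 4])
4 | fire a3 | [5 2 0 4]
5 | fire a1 | [6 2 0 4]
6 | fire a1 | [7 2 0 4]

7 2 0 4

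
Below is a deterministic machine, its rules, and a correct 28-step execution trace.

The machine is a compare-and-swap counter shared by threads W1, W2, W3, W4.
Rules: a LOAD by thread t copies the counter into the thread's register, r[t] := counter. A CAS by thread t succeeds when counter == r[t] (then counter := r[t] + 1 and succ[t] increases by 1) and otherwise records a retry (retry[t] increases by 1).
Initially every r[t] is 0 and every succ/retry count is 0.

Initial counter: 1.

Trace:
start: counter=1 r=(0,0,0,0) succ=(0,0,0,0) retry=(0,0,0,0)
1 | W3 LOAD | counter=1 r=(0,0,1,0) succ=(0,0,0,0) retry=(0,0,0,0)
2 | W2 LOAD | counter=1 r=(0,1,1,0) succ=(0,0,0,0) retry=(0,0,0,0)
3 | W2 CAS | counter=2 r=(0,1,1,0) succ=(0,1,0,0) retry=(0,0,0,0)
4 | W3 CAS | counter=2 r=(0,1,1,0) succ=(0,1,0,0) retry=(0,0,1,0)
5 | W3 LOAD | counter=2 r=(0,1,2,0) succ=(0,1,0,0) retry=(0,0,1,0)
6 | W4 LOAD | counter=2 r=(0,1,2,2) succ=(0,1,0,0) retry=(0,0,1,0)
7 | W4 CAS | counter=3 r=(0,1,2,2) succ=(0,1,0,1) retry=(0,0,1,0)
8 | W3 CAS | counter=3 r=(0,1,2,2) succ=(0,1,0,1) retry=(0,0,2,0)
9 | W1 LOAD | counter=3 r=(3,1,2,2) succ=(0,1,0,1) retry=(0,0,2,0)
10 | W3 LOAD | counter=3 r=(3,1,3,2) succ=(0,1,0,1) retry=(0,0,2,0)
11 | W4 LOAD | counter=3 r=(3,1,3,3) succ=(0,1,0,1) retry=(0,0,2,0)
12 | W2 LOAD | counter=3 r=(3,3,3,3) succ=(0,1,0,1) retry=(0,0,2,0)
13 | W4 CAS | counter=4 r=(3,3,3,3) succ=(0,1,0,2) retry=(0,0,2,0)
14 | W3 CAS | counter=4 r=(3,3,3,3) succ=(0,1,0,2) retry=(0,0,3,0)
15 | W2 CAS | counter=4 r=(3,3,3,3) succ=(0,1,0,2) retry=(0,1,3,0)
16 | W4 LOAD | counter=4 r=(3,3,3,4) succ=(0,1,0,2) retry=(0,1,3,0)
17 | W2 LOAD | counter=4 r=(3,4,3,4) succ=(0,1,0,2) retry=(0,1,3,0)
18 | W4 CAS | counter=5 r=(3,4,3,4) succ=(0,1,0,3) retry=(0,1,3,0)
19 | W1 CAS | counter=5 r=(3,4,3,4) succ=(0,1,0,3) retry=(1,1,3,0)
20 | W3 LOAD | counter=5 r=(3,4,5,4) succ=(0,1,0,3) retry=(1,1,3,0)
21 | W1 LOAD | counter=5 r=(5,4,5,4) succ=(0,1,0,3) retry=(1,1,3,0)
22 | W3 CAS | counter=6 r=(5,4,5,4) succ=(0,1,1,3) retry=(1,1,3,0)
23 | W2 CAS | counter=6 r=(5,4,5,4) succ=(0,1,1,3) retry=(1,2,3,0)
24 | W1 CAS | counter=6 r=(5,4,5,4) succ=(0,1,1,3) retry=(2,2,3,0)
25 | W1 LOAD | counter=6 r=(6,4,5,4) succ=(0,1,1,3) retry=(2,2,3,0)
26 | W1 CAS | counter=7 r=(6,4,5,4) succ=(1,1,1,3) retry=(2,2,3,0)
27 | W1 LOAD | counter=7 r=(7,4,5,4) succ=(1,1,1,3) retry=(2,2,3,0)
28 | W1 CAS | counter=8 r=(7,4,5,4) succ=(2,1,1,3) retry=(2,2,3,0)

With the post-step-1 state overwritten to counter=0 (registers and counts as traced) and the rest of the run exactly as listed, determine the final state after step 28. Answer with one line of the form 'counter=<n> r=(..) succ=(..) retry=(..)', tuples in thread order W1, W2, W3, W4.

counter=8 r=(7,4,5,4) succ=(2,1,2,3) retry=(2,2,2,0)

state after step 1 := counter=0 r=(0,0,1,0) succ=(0,0,0,0) retry=(0,0,0,0)
2 | W2 LOAD | counter=0 r=(0,0,1,0) succ=(0,0,0,0) retry=(0,0,0,0)
3 | W2 CAS | counter=1 r=(0,0,1,0) succ=(0,1,0,0) retry=(0,0,0,0)
4 | W3 CAS | counter=2 r=(0,0,1,0) succ=(0,1,1,0) retry=(0,0,0,0)
5 | W3 LOAD | counter=2 r=(0,0,2,0) succ=(0,1,1,0) retry=(0,0,0,0)
6 | W4 LOAD | counter=2 r=(0,0,2,2) succ=(0,1,1,0) retry=(0,0,0,0)
7 | W4 CAS | counter=3 r=(0,0,2,2) succ=(0,1,1,1) retry=(0,0,0,0)
8 | W3 CAS | counter=3 r=(0,0,2,2) succ=(0,1,1,1) retry=(0,0,1,0)
9 | W1 LOAD | counter=3 r=(3,0,2,2) succ=(0,1,1,1) retry=(0,0,1,0)
10 | W3 LOAD | counter=3 r=(3,0,3,2) succ=(0,1,1,1) retry=(0,0,1,0)
11 | W4 LOAD | counter=3 r=(3,0,3,3) succ=(0,1,1,1) retry=(0,0,1,0)
12 | W2 LOAD | counter=3 r=(3,3,3,3) succ=(0,1,1,1) retry=(0,0,1,0)
13 | W4 CAS | counter=4 r=(3,3,3,3) succ=(0,1,1,2) retry=(0,0,1,0)
14 | W3 CAS | counter=4 r=(3,3,3,3) succ=(0,1,1,2) retry=(0,0,2,0)
15 | W2 CAS | counter=4 r=(3,3,3,3) succ=(0,1,1,2) retry=(0,1,2,0)
16 | W4 LOAD | counter=4 r=(3,3,3,4) succ=(0,1,1,2) retry=(0,1,2,0)
17 | W2 LOAD | counter=4 r=(3,4,3,4) succ=(0,1,1,2) retry=(0,1,2,0)
18 | W4 CAS | counter=5 r=(3,4,3,4) succ=(0,1,1,3) retry=(0,1,2,0)
19 | W1 CAS | counter=5 r=(3,4,3,4) succ=(0,1,1,3) retry=(1,1,2,0)
20 | W3 LOAD | counter=5 r=(3,4,5,4) succ=(0,1,1,3) retry=(1,1,2,0)
21 | W1 LOAD | counter=5 r=(5,4,5,4) succ=(0,1,1,3) retry=(1,1,2,0)
22 | W3 CAS | counter=6 r=(5,4,5,4) succ=(0,1,2,3) retry=(1,1,2,0)
23 | W2 CAS | counter=6 r=(5,4,5,4) succ=(0,1,2,3) retry=(1,2,2,0)
24 | W1 CAS | counter=6 r=(5,4,5,4) succ=(0,1,2,3) retry=(2,2,2,0)
25 | W1 LOAD | counter=6 r=(6,4,5,4) succ=(0,1,2,3) retry=(2,2,2,0)
26 | W1 CAS | counter=7 r=(6,4,5,4) succ=(1,1,2,3) retry=(2,2,2,0)
27 | W1 LOAD | counter=7 r=(7,4,5,4) succ=(1,1,2,3) retry=(2,2,2,0)
28 | W1 CAS | counter=8 r=(7,4,5,4) succ=(2,1,2,3) retry=(2,2,2,0)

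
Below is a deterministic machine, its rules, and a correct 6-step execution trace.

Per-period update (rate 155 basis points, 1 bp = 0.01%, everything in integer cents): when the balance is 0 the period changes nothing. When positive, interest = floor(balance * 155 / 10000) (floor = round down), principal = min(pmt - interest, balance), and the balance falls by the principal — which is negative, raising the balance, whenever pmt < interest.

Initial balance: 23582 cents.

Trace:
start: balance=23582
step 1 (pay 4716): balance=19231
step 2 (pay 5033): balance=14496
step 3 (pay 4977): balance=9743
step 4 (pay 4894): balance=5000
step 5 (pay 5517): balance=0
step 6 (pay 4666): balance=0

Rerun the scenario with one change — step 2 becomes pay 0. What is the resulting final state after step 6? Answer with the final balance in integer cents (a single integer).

238

(re-executing from step 2 with the substitution; state before step 2: balance=19231)
step 2 (pay 0): balance=19529
step 3 (pay 4977): balance=14854
step 4 (pay 4894): balance=10190
step 5 (pay 5517): balance=4830
step 6 (pay 4666): balance=238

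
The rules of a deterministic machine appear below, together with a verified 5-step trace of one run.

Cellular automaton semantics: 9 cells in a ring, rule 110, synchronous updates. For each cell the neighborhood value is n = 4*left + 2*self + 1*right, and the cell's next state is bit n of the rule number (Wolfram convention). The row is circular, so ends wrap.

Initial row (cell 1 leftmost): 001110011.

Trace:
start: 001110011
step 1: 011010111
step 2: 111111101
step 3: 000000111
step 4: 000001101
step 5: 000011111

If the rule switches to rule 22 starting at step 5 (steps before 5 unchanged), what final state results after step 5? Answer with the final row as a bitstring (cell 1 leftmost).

(re-executing step 5 under rule 22; state before step 5: 000001101)
step 5: 100010001

100010001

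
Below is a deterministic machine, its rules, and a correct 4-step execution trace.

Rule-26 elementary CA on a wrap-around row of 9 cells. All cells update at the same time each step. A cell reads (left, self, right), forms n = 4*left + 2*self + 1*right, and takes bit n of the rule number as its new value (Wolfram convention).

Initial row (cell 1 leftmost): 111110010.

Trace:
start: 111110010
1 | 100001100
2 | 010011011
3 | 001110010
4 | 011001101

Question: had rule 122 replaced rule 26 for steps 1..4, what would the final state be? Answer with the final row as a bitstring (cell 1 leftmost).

110000110

(re-executing steps 1..4 under rule 122; state before step 1: 111110010)
1 | 100011101
2 | 110110111
3 | 011111100
4 | 110000110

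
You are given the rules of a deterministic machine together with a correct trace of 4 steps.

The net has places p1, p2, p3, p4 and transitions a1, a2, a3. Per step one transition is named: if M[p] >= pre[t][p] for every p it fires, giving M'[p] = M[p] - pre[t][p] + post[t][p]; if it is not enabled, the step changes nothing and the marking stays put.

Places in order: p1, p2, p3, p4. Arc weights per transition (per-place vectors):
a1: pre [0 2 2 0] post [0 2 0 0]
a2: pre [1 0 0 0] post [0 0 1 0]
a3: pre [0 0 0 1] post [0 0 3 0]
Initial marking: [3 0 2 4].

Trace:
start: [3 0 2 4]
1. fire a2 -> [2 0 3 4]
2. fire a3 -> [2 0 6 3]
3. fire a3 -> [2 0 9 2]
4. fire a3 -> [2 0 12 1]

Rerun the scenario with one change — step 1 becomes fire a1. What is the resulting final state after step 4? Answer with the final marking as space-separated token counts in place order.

3 0 11 1

(re-executing from step 1 with the substitution; state before step 1: [3 0 2 4])
1. fire a1 -> [3 0 2 4]
2. fire a3 -> [3 0 5 3]
3. fire a3 -> [3 0 8 2]
4. fire a3 -> [3 0 11 1]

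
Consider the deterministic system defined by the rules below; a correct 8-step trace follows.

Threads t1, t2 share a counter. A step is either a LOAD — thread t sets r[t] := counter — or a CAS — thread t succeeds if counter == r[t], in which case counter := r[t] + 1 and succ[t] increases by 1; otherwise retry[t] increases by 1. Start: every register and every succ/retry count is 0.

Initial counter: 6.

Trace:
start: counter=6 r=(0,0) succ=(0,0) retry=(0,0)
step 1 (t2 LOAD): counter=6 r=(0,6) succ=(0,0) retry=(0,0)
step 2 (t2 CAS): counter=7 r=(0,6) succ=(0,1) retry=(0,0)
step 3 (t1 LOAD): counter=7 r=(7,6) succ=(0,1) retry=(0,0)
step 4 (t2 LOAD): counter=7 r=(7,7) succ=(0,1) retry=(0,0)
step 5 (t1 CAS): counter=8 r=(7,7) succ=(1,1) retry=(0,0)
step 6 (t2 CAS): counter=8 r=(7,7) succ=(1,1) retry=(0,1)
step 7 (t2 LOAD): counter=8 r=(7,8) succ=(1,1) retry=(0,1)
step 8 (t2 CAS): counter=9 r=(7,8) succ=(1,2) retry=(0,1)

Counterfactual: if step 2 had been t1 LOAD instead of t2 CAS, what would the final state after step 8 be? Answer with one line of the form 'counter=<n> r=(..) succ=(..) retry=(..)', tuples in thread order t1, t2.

counter=8 r=(6,7) succ=(1,1) retry=(0,1)

(re-executing from step 2 with the substitution; state before step 2: counter=6 r=(0,6) succ=(0,0) retry=(0,0))
step 2 (t1 LOAD): counter=6 r=(6,6) succ=(0,0) retry=(0,0)
step 3 (t1 LOAD): counter=6 r=(6,6) succ=(0,0) retry=(0,0)
step 4 (t2 LOAD): counter=6 r=(6,6) succ=(0,0) retry=(0,0)
step 5 (t1 CAS): counter=7 r=(6,6) succ=(1,0) retry=(0,0)
step 6 (t2 CAS): counter=7 r=(6,6) succ=(1,0) retry=(0,1)
step 7 (t2 LOAD): counter=7 r=(6,7) succ=(1,0) retry=(0,1)
step 8 (t2 CAS): counter=8 r=(6,7) succ=(1,1) retry=(0,1)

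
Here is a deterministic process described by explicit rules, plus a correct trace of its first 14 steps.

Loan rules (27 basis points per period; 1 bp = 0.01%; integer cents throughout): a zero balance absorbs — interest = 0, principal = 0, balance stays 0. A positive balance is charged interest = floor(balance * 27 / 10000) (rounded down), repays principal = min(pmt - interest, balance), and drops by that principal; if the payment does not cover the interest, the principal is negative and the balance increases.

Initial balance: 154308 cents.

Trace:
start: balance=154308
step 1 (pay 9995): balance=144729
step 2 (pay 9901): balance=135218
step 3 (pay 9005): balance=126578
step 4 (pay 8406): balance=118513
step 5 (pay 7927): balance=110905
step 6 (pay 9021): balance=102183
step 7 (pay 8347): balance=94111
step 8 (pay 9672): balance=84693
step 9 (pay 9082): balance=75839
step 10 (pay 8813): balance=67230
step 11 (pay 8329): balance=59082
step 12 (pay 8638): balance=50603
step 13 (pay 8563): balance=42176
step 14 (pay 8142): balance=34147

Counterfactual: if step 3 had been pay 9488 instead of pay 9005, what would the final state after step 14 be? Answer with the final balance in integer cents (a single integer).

(re-executing from step 3 with the substitution; state before step 3: balance=135218)
step 3 (pay 9488): balance=126095
step 4 (pay 8406): balance=118029
step 5 (pay 7927): balance=110420
step 6 (pay 9021): balance=101697
step 7 (pay 8347): balance=93624
step 8 (pay 9672): balance=84204
step 9 (pay 9082): balance=75349
step 10 (pay 8813): balance=66739
step 11 (pay 8329): balance=58590
step 12 (pay 8638): balance=50110
step 13 (pay 8563): balance=41682
step 14 (pay 8142): balance=33652

33652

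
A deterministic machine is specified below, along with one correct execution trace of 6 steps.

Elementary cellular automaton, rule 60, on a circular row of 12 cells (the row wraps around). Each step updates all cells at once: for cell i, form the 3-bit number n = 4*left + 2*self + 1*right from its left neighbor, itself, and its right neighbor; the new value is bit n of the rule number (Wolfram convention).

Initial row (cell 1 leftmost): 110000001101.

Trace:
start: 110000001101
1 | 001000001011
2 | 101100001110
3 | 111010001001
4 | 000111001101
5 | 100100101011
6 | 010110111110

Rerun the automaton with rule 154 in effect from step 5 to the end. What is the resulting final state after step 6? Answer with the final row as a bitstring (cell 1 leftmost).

001100110101

(re-executing steps 5..6 under rule 154; state before step 5: 000111001101)
5 | 101110111000
6 | 001100110101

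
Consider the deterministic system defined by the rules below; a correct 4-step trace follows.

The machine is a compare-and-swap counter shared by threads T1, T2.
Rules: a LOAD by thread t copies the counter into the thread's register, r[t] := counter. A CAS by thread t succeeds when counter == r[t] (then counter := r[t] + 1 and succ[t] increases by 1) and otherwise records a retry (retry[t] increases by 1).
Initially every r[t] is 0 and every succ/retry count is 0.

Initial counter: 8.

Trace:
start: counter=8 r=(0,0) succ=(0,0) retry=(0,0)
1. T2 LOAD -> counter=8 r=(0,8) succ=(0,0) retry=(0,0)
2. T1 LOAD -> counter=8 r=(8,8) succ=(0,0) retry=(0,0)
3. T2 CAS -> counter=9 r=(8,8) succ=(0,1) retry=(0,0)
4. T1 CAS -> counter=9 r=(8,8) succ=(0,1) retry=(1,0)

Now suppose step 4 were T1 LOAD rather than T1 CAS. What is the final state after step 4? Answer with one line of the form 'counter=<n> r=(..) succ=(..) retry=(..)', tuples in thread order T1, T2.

(re-executing from step 4 with the substitution; state before step 4: counter=9 r=(8,8) succ=(0,1) retry=(0,0))
4. T1 LOAD -> counter=9 r=(9,8) succ=(0,1) retry=(0,0)

counter=9 r=(9,8) succ=(0,1) retry=(0,0)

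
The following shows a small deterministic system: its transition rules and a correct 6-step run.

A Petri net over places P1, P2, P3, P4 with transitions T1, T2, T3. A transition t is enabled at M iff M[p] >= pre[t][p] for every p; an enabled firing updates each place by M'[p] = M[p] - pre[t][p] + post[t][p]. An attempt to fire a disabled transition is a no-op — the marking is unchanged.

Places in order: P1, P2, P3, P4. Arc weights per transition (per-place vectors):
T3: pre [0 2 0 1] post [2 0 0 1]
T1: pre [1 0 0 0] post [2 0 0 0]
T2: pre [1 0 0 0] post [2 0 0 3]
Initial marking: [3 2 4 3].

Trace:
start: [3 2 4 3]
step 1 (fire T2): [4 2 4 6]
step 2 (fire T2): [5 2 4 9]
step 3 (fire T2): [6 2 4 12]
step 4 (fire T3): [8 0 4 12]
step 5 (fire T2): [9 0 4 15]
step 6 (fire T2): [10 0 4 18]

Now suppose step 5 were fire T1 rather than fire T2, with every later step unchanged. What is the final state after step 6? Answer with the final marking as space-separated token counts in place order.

(re-executing from step 5 with the substitution; state before step 5: [8 0 4 12])
step 5 (fire T1): [9 0 4 12]
step 6 (fire T2): [10 0 4 15]

10 0 4 15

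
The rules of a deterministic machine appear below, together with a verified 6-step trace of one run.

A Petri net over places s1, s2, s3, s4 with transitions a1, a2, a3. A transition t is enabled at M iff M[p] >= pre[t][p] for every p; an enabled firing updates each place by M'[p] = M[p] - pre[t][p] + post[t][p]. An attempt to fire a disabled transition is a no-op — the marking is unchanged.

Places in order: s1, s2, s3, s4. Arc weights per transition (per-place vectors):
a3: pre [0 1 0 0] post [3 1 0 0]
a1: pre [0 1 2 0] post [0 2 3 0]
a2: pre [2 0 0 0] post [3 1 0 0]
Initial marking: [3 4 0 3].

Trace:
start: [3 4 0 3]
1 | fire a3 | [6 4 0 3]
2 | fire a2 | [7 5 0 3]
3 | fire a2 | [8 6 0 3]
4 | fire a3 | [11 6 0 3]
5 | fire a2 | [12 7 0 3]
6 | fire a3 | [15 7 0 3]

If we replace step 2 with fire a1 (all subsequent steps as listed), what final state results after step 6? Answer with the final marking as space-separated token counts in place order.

(re-executing from step 2 with the substitution; state before step 2: [6 4 0 3])
2 | fire a1 | [6 4 0 3]
3 | fire a2 | [7 5 0 3]
4 | fire a3 | [10 5 0 3]
5 | fire a2 | [11 6 0 3]
6 | fire a3 | [14 6 0 3]

14 6 0 3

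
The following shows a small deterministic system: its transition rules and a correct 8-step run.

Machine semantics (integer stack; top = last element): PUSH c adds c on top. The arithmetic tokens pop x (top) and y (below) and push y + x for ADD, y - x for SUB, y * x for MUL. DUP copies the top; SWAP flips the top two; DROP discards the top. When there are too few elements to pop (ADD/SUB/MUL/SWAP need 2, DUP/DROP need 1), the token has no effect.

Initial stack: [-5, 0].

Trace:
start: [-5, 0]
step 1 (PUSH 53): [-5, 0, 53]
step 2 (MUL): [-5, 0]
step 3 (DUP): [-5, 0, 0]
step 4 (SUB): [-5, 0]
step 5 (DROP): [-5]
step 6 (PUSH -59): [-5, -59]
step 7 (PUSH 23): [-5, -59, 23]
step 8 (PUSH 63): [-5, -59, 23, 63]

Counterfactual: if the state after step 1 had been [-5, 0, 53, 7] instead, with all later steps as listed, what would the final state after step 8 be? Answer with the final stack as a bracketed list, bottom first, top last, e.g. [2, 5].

[-5, 0, -59, 23, 63]

state after step 1 := [-5, 0, 53, 7]
step 2 (MUL): [-5, 0, 371]
step 3 (DUP): [-5, 0, 371, 371]
step 4 (SUB): [-5, 0, 0]
step 5 (DROP): [-5, 0]
step 6 (PUSH -59): [-5, 0, -59]
step 7 (PUSH 23): [-5, 0, -59, 23]
step 8 (PUSH 63): [-5, 0, -59, 23, 63]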